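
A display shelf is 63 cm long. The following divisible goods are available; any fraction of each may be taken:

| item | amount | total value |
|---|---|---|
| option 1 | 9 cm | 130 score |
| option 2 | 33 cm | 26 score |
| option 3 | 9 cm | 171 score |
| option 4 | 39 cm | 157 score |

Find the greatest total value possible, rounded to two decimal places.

462.73

Take in order of value per unit:
- option 3 (171/9 per unit): all 9 → value 171, running total 171.00
- option 1 (130/9 per unit): all 9 → value 130, running total 301.00
- option 4 (157/39 per unit): all 39 → value 157, running total 458.00
- option 2 (26/33 per unit): 6 of 33 → value 6×26/33 = 4.7273, running total 462.73
Total 462.73.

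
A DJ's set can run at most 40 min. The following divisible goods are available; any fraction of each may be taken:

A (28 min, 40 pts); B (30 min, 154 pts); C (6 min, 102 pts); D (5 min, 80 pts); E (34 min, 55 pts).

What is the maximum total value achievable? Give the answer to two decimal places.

Take in order of value per unit:
- C (102/6 per unit): all 6 → value 102, running total 102.00
- D (80/5 per unit): all 5 → value 80, running total 182.00
- B (154/30 per unit): 29 of 30 → value 29×154/30 = 148.8667, running total 330.87
Total 330.87.

330.87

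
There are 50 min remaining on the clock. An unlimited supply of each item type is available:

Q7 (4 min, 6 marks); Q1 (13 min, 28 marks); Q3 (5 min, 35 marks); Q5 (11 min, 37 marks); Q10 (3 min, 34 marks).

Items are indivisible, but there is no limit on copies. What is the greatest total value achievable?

Best value-per-unit is Q10 at 34/3; filling with it alone gives 16×34 = 544.
Optimal mix: 1×Q3 + 15×Q10 → time 50, value 545.

545 marks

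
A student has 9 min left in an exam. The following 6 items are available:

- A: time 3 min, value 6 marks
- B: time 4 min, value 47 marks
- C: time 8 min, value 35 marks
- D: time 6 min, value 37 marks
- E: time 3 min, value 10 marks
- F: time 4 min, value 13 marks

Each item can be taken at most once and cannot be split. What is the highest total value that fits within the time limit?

Check high-value combinations within 9 min:
- B+F: time 4+4=8, value 47+13=60
- B+E: time 4+3=7, value 47+10=57
- A+B: time 3+4=7, value 6+47=53
Best: 60 marks.

60 marks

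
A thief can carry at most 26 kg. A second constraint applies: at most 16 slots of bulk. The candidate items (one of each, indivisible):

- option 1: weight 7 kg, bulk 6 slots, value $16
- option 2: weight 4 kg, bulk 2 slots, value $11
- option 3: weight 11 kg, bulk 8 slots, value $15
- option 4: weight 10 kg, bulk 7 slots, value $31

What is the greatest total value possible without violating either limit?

$58

Feasible sets respecting both limits:
- option 1+option 2+option 4: weight 21, bulk 15, value 58
- option 1+option 4: weight 17, bulk 13, value 47
- option 3+option 4: weight 21, bulk 15, value 46
- option 1+option 2+option 3: weight 22, bulk 16, value 42
Best: $58.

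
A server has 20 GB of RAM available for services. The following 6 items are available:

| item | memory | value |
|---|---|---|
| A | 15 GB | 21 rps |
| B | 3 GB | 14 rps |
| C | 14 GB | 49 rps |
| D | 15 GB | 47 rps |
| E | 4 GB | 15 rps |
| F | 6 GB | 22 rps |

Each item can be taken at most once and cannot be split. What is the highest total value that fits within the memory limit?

71 rps

Check high-value combinations within 20 GB:
- C+F: memory 14+6=20, value 49+22=71
- C+E: memory 14+4=18, value 49+15=64
- B+C: memory 3+14=17, value 14+49=63
- D+E: memory 15+4=19, value 47+15=62
- B+D: memory 3+15=18, value 14+47=61
Best: 71 rps.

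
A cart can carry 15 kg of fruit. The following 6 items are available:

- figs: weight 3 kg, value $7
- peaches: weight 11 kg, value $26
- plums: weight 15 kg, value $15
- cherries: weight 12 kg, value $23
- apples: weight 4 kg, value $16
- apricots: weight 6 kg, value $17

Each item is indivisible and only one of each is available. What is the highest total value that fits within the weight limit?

Check high-value combinations within 15 kg:
- peaches+apples: weight 11+4=15, value 26+16=42
- figs+apples+apricots: weight 3+4+6=13, value 7+16+17=40
- apples+apricots: weight 4+6=10, value 16+17=33
- figs+peaches: weight 3+11=14, value 7+26=33
- figs+cherries: weight 3+12=15, value 7+23=30
Best: $42.

$42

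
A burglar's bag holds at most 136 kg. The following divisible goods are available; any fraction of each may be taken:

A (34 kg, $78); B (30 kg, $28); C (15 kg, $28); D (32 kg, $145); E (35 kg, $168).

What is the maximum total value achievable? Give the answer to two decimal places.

437.67

Take in order of value per unit:
- E (168/35 per unit): all 35 → value 168, running total 168.00
- D (145/32 per unit): all 32 → value 145, running total 313.00
- A (78/34 per unit): all 34 → value 78, running total 391.00
- C (28/15 per unit): all 15 → value 28, running total 419.00
- B (28/30 per unit): 20 of 30 → value 20×28/30 = 18.6667, running total 437.67
Total 437.67.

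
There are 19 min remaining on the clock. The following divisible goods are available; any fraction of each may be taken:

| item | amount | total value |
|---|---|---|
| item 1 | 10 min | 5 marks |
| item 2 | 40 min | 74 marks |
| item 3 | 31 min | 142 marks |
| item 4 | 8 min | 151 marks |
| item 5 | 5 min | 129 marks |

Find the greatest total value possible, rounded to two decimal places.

Take in order of value per unit:
- item 5 (129/5 per unit): all 5 → value 129, running total 129.00
- item 4 (151/8 per unit): all 8 → value 151, running total 280.00
- item 3 (142/31 per unit): 6 of 31 → value 6×142/31 = 27.4839, running total 307.48
Total 307.48.

307.48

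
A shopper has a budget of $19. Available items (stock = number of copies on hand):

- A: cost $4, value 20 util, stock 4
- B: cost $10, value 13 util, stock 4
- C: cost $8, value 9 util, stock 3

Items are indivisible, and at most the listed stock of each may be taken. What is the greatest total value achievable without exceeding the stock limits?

80 util

Top feasible selections:
- 4×A: cost 16, value 80
- 3×A: cost 12, value 60
- 2×A + 1×B: cost 18, value 53
Best: 80 util.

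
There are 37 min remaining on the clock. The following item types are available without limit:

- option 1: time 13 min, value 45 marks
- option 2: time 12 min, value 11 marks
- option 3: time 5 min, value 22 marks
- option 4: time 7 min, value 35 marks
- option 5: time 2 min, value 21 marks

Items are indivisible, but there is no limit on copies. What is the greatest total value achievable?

378 marks

Best value-per-unit is option 5 at 21/2, and filling with it alone uses time 18×2=36. No mix of the others beats 18×21 = 378.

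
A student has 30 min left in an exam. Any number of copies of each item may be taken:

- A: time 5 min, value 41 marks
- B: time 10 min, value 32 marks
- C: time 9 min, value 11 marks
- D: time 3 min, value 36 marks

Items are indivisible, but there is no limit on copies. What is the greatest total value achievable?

Best value-per-unit is D at 36/3, and filling with it alone uses time 10×3=30. No mix of the others beats 10×36 = 360.

360 marks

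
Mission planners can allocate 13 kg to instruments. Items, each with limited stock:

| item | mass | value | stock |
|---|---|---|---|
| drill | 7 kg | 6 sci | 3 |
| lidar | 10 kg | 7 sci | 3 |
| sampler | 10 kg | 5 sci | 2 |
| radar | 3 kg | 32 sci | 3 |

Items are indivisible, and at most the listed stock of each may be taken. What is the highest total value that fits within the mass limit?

96 sci

Best selections within mass 13 and stock limits:
- 3×radar: mass 9, value 96
- 1×drill + 2×radar: mass 13, value 70
Best: 96 sci.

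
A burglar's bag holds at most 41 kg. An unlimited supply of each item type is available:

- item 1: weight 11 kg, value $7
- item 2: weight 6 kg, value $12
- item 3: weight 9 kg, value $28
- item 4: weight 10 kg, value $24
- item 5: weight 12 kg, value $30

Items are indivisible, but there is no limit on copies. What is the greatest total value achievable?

$114

Best value-per-unit is item 3 at 28/9; filling with it alone gives 4×28 = 112.
Optimal mix: 3×item 3 + 1×item 5 → weight 39, value 114.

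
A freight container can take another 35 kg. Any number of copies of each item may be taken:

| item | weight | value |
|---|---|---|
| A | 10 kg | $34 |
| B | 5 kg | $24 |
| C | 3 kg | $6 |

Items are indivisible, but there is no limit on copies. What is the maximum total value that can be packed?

Best value-per-unit is B at 24/5, and filling with it alone uses weight 7×5=35. No mix of the others beats 7×24 = 168.

$168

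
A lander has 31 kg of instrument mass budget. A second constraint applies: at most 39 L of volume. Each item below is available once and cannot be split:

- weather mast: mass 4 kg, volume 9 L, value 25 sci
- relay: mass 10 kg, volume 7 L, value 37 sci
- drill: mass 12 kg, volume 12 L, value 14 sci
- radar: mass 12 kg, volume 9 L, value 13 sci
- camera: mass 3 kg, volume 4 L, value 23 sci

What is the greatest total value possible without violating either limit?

99 sci

Feasible sets respecting both limits:
- weather mast+relay+drill+camera: mass 29, volume 32, value 99
- weather mast+relay+radar+camera: mass 29, volume 29, value 98
- weather mast+relay+camera: mass 17, volume 20, value 85
- weather mast+relay+drill: mass 26, volume 28, value 76
Best: 99 sci.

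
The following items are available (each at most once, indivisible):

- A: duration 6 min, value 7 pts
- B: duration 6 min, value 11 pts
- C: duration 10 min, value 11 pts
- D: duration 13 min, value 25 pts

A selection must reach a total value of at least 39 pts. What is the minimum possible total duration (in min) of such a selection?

Subsets with value ≥ 39, sorted by total duration:
- A+B+D: duration 25, value 43
- B+C+D: duration 29, value 47
- A+C+D: duration 29, value 43
Minimum duration: 25 min.

25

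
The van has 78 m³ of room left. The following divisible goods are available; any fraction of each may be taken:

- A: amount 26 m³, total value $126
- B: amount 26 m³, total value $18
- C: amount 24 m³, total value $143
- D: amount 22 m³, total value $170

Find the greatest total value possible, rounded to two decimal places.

443.15

Take in order of value per unit:
- D (170/22 per unit): all 22 → value 170, running total 170.00
- C (143/24 per unit): all 24 → value 143, running total 313.00
- A (126/26 per unit): all 26 → value 126, running total 439.00
- B (18/26 per unit): 6 of 26 → value 6×18/26 = 4.1538, running total 443.15
Total 443.15.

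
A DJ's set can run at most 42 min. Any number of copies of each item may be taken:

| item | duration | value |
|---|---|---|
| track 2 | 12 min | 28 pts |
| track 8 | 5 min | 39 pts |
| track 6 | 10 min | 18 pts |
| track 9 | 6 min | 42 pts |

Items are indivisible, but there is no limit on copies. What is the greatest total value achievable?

Best value-per-unit is track 8 at 39/5; filling with it alone gives 8×39 = 312.
Optimal mix: 6×track 8 + 2×track 9 → duration 42, value 318.

318 pts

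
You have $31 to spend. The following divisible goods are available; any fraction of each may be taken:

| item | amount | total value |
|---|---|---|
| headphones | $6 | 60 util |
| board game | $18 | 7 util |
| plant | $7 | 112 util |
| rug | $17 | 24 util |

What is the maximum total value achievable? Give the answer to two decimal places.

Take in order of value per unit:
- plant (112/7 per unit): all 7 → value 112, running total 112.00
- headphones (60/6 per unit): all 6 → value 60, running total 172.00
- rug (24/17 per unit): all 17 → value 24, running total 196.00
- board game (7/18 per unit): 1 of 18 → value 1×7/18 = 0.3889, running total 196.39
Total 196.39.

196.39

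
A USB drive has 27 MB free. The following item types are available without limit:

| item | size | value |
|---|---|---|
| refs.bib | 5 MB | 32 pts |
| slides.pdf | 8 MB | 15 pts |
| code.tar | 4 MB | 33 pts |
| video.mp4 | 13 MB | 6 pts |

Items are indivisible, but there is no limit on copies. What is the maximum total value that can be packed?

Best value-per-unit is code.tar at 33/4, and filling with it alone uses size 6×4=24. No mix of the others beats 6×33 = 198.

198 pts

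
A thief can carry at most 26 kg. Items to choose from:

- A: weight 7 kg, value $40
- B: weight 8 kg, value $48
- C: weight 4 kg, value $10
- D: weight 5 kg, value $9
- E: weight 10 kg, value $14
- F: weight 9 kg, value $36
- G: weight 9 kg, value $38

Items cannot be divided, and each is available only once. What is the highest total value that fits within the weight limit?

$126

Check high-value combinations within 26 kg:
- A+B+G: weight 7+8+9=24, value 40+48+38=126
- A+B+F: weight 7+8+9=24, value 40+48+36=124
- B+F+G: weight 8+9+9=26, value 48+36+38=122
Best: $126.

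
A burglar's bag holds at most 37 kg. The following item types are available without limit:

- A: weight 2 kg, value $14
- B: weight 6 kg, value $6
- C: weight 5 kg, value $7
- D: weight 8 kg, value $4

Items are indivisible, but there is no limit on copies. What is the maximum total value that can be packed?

$252

Best value-per-unit is A at 14/2, and filling with it alone uses weight 18×2=36. No mix of the others beats 18×14 = 252.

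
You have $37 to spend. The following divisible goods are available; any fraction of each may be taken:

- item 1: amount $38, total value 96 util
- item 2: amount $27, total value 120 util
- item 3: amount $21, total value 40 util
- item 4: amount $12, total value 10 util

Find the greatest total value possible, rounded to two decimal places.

Take in order of value per unit:
- item 2 (120/27 per unit): all 27 → value 120, running total 120.00
- item 1 (96/38 per unit): 10 of 38 → value 10×96/38 = 25.2632, running total 145.26
Total 145.26.

145.26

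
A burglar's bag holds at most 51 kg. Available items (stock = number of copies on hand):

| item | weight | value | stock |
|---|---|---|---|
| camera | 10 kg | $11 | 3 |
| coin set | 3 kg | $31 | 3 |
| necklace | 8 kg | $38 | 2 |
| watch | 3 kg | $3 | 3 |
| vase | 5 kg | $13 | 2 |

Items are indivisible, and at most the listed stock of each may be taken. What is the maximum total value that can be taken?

$212

Best selections within weight 51 and stock limits:
- 1×camera + 3×coin set + 2×necklace + 2×watch + 2×vase: weight 51, value 212
- 1×camera + 3×coin set + 2×necklace + 1×watch + 2×vase: weight 48, value 209
Best: $212.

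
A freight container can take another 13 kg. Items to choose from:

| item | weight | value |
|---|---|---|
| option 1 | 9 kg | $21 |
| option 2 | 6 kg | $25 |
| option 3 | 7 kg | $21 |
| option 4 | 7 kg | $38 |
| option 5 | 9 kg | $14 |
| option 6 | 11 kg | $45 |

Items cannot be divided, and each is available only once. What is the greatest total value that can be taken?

$63

Check high-value combinations within 13 kg:
- option 2+option 4: weight 6+7=13, value 25+38=63
- option 2+option 3: weight 6+7=13, value 25+21=46
- option 6: weight 11, value 45
- option 4: weight 7, value 38
Best: $63.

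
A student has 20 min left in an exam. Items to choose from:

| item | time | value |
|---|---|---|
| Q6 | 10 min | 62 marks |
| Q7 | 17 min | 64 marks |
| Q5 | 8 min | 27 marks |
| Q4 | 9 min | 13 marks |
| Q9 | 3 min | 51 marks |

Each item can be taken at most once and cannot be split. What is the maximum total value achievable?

115 marks

Check high-value combinations within 20 min:
- Q7+Q9: time 17+3=20, value 64+51=115
- Q6+Q9: time 10+3=13, value 62+51=113
- Q5+Q4+Q9: time 8+9+3=20, value 27+13+51=91
Best: 115 marks.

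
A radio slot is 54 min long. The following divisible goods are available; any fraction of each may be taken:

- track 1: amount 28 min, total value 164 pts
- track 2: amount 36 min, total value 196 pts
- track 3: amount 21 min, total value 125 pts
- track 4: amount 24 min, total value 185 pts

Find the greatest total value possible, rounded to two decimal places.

362.71

Take in order of value per unit:
- track 4 (185/24 per unit): all 24 → value 185, running total 185.00
- track 3 (125/21 per unit): all 21 → value 125, running total 310.00
- track 1 (164/28 per unit): 9 of 28 → value 9×164/28 = 52.7143, running total 362.71
Total 362.71.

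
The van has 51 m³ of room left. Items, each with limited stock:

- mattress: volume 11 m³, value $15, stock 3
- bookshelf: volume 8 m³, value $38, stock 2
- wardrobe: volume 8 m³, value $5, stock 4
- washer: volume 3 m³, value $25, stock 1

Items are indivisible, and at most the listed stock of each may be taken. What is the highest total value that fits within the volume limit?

Top feasible selections:
- 2×mattress + 2×bookshelf + 1×wardrobe + 1×washer: volume 49, value 136
- 2×mattress + 2×bookshelf + 1×washer: volume 41, value 131
Best: $136.

$136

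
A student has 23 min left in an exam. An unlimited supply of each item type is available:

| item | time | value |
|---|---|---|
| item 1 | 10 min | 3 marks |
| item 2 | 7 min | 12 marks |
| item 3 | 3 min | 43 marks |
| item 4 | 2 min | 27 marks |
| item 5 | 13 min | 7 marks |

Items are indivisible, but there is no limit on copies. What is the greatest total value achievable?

Best value-per-unit is item 3 at 43/3; filling with it alone gives 7×43 = 301.
Optimal mix: 7×item 3 + 1×item 4 → time 23, value 328.

328 marks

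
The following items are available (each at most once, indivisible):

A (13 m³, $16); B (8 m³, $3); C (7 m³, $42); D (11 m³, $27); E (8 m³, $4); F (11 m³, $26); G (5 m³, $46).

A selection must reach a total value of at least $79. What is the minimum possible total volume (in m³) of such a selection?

Subsets with value ≥ 79, sorted by total volume:
- C+G: volume 12, value 88
- C+E+G: volume 20, value 92
- B+C+G: volume 20, value 91
Minimum volume: 12 m³.

12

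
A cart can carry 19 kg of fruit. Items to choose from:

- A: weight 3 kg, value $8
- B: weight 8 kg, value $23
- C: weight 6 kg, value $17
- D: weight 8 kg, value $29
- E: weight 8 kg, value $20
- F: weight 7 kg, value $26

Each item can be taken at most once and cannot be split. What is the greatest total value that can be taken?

Check high-value combinations within 19 kg:
- A+D+F: weight 3+8+7=18, value 8+29+26=63
- A+B+D: weight 3+8+8=19, value 8+23+29=60
- A+B+F: weight 3+8+7=18, value 8+23+26=57
- A+D+E: weight 3+8+8=19, value 8+29+20=57
Best: $63.

$63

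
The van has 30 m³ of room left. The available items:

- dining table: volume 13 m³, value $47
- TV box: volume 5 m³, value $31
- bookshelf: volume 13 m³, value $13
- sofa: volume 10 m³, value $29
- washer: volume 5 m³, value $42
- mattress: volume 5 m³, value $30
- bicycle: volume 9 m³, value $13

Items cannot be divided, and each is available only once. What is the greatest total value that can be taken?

Check high-value combinations within 30 m³:
- dining table+TV box+washer+mattress: volume 13+5+5+5=28, value 47+31+42+30=150
- TV box+sofa+washer+mattress: volume 5+10+5+5=25, value 31+29+42+30=132
- dining table+TV box+washer: volume 13+5+5=23, value 47+31+42=120
- dining table+washer+mattress: volume 13+5+5=23, value 47+42+30=119
- dining table+sofa+washer: volume 13+10+5=28, value 47+29+42=118
Best: $150.

$150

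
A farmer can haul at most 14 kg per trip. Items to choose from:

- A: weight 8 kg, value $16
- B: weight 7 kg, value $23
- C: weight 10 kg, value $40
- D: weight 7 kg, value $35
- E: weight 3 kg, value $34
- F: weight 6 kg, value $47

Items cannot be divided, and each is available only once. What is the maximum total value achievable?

This is a 0/1 knapsack; check combinations near the capacity.
- D+F: weight 7+6=13, value 35+47=82
- E+F: weight 3+6=9, value 34+47=81
- C+E: weight 10+3=13, value 40+34=74
Best: $82.

$82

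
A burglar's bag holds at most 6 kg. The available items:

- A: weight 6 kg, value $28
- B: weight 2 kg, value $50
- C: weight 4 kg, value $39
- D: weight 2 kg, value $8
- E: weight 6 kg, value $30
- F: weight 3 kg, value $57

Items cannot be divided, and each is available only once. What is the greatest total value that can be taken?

This is a 0/1 knapsack; check combinations near the capacity.
- B+F: weight 2+3=5, value 50+57=107
- B+C: weight 2+4=6, value 50+39=89
- D+F: weight 2+3=5, value 8+57=65
Best: $107.

$107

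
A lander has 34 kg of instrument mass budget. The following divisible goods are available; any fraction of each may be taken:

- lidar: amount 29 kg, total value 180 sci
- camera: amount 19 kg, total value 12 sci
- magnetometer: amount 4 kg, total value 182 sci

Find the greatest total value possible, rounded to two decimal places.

Take in order of value per unit:
- magnetometer (182/4 per unit): all 4 → value 182, running total 182.00
- lidar (180/29 per unit): all 29 → value 180, running total 362.00
- camera (12/19 per unit): 1 of 19 → value 1×12/19 = 0.6316, running total 362.63
Total 362.63.

362.63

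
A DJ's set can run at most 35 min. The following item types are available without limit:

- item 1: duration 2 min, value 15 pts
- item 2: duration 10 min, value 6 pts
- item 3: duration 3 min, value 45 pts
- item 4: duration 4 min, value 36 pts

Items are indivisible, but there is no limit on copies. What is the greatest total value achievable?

510 pts

Best value-per-unit is item 3 at 45/3; filling with it alone gives 11×45 = 495.
Optimal mix: 1×item 1 + 11×item 3 → duration 35, value 510.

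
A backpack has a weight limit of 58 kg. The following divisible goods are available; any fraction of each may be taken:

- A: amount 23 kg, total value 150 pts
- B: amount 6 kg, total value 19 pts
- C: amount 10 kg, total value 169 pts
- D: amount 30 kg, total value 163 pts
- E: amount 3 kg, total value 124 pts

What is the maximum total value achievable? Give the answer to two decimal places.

Take in order of value per unit:
- E (124/3 per unit): all 3 → value 124, running total 124.00
- C (169/10 per unit): all 10 → value 169, running total 293.00
- A (150/23 per unit): all 23 → value 150, running total 443.00
- D (163/30 per unit): 22 of 30 → value 22×163/30 = 119.5333, running total 562.53
Total 562.53.

562.53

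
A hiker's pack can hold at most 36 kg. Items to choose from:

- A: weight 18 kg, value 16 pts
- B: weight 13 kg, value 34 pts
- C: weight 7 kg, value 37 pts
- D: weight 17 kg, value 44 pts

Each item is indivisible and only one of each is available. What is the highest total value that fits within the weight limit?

81 pts

Check high-value combinations within 36 kg:
- C+D: weight 7+17=24, value 37+44=81
- B+D: weight 13+17=30, value 34+44=78
- B+C: weight 13+7=20, value 34+37=71
Best: 81 pts.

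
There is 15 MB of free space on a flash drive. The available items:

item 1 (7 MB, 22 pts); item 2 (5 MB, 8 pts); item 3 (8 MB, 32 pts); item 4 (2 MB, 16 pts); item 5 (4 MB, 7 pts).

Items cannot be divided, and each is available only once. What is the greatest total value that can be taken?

Check high-value combinations within 15 MB:
- item 2+item 3+item 4: size 5+8+2=15, value 8+32+16=56
- item 3+item 4+item 5: size 8+2+4=14, value 32+16+7=55
- item 1+item 3: size 7+8=15, value 22+32=54
- item 3+item 4: size 8+2=10, value 32+16=48
- item 1+item 2+item 4: size 7+5+2=14, value 22+8+16=46
Best: 56 pts.

56 pts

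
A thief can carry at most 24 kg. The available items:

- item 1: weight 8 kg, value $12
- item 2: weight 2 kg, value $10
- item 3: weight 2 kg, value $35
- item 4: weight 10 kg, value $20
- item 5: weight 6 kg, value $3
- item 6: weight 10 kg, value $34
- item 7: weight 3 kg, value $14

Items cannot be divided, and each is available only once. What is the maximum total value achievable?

Check high-value combinations within 24 kg:
- item 2+item 3+item 4+item 6: weight 2+2+10+10=24, value 10+35+20+34=99
- item 2+item 3+item 5+item 6+item 7: weight 2+2+6+10+3=23, value 10+35+3+34+14=96
- item 1+item 3+item 6+item 7: weight 8+2+10+3=23, value 12+35+34+14=95
- item 2+item 3+item 6+item 7: weight 2+2+10+3=17, value 10+35+34+14=93
- item 1+item 2+item 3+item 6: weight 8+2+2+10=22, value 12+10+35+34=91
Best: $99.

$99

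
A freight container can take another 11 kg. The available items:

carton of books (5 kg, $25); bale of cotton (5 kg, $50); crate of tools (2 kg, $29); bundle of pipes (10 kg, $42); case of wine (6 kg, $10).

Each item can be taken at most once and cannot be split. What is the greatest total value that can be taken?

$79

This is a 0/1 knapsack; check combinations near the capacity.
- bale of cotton+crate of tools: weight 5+2=7, value 50+29=79
- carton of books+bale of cotton: weight 5+5=10, value 25+50=75
- bale of cotton+case of wine: weight 5+6=11, value 50+10=60
Best: $79.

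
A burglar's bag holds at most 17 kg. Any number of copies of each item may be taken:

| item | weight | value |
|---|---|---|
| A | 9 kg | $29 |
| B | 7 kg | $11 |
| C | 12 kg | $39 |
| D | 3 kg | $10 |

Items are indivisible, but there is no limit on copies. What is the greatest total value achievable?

$50

Best value-per-unit is D at 10/3, and filling with it alone uses weight 5×3=15. No mix of the others beats 5×10 = 50.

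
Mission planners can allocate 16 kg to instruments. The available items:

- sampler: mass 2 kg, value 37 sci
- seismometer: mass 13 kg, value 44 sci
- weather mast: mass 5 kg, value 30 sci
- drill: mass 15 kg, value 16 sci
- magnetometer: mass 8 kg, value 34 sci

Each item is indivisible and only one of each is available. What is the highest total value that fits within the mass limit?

This is a 0/1 knapsack; check combinations near the capacity.
- sampler+weather mast+magnetometer: mass 2+5+8=15, value 37+30+34=101
- sampler+seismometer: mass 2+13=15, value 37+44=81
- sampler+magnetometer: mass 2+8=10, value 37+34=71
- sampler+weather mast: mass 2+5=7, value 37+30=67
- weather mast+magnetometer: mass 5+8=13, value 30+34=64
Best: 101 sci.

101 sci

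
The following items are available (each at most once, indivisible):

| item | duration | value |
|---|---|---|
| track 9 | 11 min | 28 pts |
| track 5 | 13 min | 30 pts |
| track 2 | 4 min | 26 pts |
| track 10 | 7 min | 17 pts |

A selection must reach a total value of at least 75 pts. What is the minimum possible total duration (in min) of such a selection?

28

Subsets with value ≥ 75, sorted by total duration:
- track 9+track 5+track 2: duration 28, value 84
- track 9+track 5+track 10: duration 31, value 75
Minimum duration: 28 min.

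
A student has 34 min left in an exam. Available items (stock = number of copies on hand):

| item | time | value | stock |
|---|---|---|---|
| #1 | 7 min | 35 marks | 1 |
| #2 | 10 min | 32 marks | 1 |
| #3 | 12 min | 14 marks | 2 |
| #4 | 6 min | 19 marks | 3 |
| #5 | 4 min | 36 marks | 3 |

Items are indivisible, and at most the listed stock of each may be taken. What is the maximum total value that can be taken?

181 marks

Best selections within time 34 and stock limits:
- 1×#1 + 2×#4 + 3×#5: time 31, value 181
- 1×#2 + 2×#4 + 3×#5: time 34, value 178
- 1×#1 + 1×#2 + 3×#5: time 29, value 175
- 3×#4 + 3×#5: time 30, value 165
Best: 181 marks.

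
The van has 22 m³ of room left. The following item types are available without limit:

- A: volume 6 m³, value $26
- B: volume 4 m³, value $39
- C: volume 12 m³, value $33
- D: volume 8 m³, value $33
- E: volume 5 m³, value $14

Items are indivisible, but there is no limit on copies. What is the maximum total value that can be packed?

Best value-per-unit is B at 39/4, and filling with it alone uses volume 5×4=20. No mix of the others beats 5×39 = 195.

$195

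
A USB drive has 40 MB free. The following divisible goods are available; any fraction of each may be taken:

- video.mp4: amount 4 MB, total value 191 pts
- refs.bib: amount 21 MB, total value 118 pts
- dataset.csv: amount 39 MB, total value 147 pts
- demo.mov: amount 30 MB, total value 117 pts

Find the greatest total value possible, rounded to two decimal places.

367.50

Take in order of value per unit:
- video.mp4 (191/4 per unit): all 4 → value 191, running total 191.00
- refs.bib (118/21 per unit): all 21 → value 118, running total 309.00
- demo.mov (117/30 per unit): 15 of 30 → value 15×117/30 = 58.5000, running total 367.50
Total 367.50.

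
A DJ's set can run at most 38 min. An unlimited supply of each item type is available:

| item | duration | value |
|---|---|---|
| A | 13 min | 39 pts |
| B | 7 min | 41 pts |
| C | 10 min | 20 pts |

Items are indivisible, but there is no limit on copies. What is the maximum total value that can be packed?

Best value-per-unit is B at 41/7, and filling with it alone uses duration 5×7=35. No mix of the others beats 5×41 = 205.

205 pts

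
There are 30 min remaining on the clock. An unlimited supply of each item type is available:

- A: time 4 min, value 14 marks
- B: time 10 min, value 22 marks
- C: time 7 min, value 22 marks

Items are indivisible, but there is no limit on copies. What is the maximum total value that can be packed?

100 marks

Best value-per-unit is A at 14/4; filling with it alone gives 7×14 = 98.
Optimal mix: 4×A + 2×C → time 30, value 100.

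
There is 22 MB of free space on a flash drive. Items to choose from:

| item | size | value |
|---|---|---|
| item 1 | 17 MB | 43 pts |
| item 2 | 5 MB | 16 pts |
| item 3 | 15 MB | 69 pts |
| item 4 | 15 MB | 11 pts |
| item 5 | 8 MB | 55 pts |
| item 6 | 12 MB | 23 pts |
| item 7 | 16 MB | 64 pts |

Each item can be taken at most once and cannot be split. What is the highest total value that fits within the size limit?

85 pts

Check high-value combinations within 22 MB:
- item 2+item 3: size 5+15=20, value 16+69=85
- item 2+item 7: size 5+16=21, value 16+64=80
- item 5+item 6: size 8+12=20, value 55+23=78
- item 2+item 5: size 5+8=13, value 16+55=71
- item 3: size 15, value 69
Best: 85 pts.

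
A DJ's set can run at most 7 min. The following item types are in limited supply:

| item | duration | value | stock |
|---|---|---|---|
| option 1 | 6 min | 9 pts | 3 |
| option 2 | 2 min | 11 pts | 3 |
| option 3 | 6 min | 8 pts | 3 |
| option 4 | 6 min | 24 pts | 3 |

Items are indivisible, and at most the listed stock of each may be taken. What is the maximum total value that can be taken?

33 pts

Top feasible selections:
- 3×option 2: duration 6, value 33
- 1×option 4: duration 6, value 24
- 2×option 2: duration 4, value 22
- 1×option 2: duration 2, value 11
Best: 33 pts.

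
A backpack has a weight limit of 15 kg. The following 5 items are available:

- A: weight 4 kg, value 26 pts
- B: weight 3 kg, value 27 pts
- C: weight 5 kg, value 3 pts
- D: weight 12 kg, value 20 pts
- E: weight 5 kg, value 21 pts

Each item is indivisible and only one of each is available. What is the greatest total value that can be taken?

Check high-value combinations within 15 kg:
- A+B+E: weight 4+3+5=12, value 26+27+21=74
- A+B+C: weight 4+3+5=12, value 26+27+3=56
- A+B: weight 4+3=7, value 26+27=53
Best: 74 pts.

74 pts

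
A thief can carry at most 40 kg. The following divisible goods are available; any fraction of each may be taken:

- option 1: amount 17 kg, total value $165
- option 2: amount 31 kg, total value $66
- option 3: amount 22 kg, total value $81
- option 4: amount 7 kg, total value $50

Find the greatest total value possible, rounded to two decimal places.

Take in order of value per unit:
- option 1 (165/17 per unit): all 17 → value 165, running total 165.00
- option 4 (50/7 per unit): all 7 → value 50, running total 215.00
- option 3 (81/22 per unit): 16 of 22 → value 16×81/22 = 58.9091, running total 273.91
Total 273.91.

273.91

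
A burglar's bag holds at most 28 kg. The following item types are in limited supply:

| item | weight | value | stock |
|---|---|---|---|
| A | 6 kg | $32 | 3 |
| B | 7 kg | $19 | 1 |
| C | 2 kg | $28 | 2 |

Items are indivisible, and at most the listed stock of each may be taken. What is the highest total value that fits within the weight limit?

$152

Top feasible selections:
- 3×A + 2×C: weight 22, value 152
- 3×A + 1×B + 1×C: weight 27, value 143
- 2×A + 1×B + 2×C: weight 23, value 139
Best: $152.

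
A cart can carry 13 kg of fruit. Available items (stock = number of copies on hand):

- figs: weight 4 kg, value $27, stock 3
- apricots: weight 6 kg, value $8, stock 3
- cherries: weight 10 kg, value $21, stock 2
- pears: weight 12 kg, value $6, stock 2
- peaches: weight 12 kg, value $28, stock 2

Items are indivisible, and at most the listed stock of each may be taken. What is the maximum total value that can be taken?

$81

Top feasible selections:
- 3×figs: weight 12, value 81
- 2×figs: weight 8, value 54
Best: $81.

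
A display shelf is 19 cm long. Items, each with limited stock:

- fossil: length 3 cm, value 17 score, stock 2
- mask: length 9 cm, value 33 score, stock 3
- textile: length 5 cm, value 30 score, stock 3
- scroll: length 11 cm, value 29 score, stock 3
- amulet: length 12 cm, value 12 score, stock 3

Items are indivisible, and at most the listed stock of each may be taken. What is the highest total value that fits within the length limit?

Best selections within length 19 and stock limits:
- 1×fossil + 3×textile: length 18, value 107
- 2×fossil + 2×textile: length 16, value 94
- 1×mask + 2×textile: length 19, value 93
- 3×textile: length 15, value 90
Best: 107 score.

107 score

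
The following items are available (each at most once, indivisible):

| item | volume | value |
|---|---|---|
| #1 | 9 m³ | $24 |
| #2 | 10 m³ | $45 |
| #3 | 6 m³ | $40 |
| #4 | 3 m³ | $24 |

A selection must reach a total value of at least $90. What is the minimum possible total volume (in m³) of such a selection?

19

Subsets with value ≥ 90, sorted by total volume:
- #2+#3+#4: volume 19, value 109
- #1+#2+#4: volume 22, value 93
Minimum volume: 19 m³.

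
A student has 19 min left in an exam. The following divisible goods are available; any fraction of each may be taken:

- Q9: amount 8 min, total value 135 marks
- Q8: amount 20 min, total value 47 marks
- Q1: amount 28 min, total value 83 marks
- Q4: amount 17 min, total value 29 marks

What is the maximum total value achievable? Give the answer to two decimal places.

167.61

Take in order of value per unit:
- Q9 (135/8 per unit): all 8 → value 135, running total 135.00
- Q1 (83/28 per unit): 11 of 28 → value 11×83/28 = 32.6071, running total 167.61
Total 167.61.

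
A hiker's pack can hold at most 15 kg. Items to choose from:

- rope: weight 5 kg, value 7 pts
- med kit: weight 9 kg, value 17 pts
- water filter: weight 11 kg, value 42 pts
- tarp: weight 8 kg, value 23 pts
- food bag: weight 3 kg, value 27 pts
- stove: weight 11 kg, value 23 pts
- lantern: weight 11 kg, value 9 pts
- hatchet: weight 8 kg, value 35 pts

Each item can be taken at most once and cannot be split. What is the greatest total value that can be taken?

69 pts

This is a 0/1 knapsack; check combinations near the capacity.
- water filter+food bag: weight 11+3=14, value 42+27=69
- food bag+hatchet: weight 3+8=11, value 27+35=62
- tarp+food bag: weight 8+3=11, value 23+27=50
- food bag+stove: weight 3+11=14, value 27+23=50
Best: 69 pts.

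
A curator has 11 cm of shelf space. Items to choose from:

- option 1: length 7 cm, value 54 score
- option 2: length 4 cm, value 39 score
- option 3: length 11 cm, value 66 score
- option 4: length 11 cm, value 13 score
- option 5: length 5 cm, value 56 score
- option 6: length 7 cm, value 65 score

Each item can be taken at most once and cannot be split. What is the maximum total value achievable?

104 score

This is a 0/1 knapsack; check combinations near the capacity.
- option 2+option 6: length 4+7=11, value 39+65=104
- option 2+option 5: length 4+5=9, value 39+56=95
- option 1+option 2: length 7+4=11, value 54+39=93
- option 3: length 11, value 66
- option 6: length 7, value 65
Best: 104 score.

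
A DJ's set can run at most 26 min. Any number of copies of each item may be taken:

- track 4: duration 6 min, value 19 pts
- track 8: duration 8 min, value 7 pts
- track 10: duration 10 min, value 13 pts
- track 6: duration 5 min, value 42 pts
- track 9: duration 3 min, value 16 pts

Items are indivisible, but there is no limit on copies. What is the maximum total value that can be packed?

Best value-per-unit is track 6 at 42/5, and filling with it alone uses duration 5×5=25. No mix of the others beats 5×42 = 210.

210 pts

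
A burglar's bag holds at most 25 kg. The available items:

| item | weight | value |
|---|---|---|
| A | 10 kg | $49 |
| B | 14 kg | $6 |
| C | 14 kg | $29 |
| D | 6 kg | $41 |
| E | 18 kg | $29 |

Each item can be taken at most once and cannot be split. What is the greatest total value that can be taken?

$90

Check high-value combinations within 25 kg:
- A+D: weight 10+6=16, value 49+41=90
- A+C: weight 10+14=24, value 49+29=78
- C+D: weight 14+6=20, value 29+41=70
- D+E: weight 6+18=24, value 41+29=70
- A+B: weight 10+14=24, value 49+6=55
Best: $90.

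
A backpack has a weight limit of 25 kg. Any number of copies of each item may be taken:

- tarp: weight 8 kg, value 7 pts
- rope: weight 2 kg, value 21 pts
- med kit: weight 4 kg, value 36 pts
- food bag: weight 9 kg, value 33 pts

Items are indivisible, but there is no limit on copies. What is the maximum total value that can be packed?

Best value-per-unit is rope at 21/2, and filling with it alone uses weight 12×2=24. No mix of the others beats 12×21 = 252.

252 pts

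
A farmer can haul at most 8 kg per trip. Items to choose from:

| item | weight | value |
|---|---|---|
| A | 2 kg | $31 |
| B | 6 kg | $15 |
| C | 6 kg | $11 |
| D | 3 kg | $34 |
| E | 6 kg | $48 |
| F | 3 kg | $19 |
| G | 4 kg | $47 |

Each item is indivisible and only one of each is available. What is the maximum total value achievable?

$84

Check high-value combinations within 8 kg:
- A+D+F: weight 2+3+3=8, value 31+34+19=84
- D+G: weight 3+4=7, value 34+47=81
- A+E: weight 2+6=8, value 31+48=79
- A+G: weight 2+4=6, value 31+47=78
Best: $84.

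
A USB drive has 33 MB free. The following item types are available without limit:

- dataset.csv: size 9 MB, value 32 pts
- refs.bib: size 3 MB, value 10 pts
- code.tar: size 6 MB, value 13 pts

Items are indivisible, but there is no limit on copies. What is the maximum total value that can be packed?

116 pts

Best value-per-unit is dataset.csv at 32/9; filling with it alone gives 3×32 = 96.
Optimal mix: 3×dataset.csv + 2×refs.bib → size 33, value 116.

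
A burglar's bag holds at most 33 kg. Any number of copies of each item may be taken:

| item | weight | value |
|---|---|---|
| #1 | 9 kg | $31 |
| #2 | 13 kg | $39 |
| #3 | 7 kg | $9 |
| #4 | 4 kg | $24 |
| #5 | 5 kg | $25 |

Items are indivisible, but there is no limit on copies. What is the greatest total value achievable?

$193

Best value-per-unit is #4 at 24/4; filling with it alone gives 8×24 = 192.
Optimal mix: 7×#4 + 1×#5 → weight 33, value 193.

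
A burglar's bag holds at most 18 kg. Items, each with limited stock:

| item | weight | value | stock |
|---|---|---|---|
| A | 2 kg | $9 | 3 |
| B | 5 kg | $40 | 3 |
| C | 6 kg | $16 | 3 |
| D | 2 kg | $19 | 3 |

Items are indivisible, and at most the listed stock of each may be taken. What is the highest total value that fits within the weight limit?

Best selections within weight 18 and stock limits:
- 1×A + 2×B + 3×D: weight 18, value 146
- 3×B + 1×D: weight 17, value 139
- 2×B + 3×D: weight 16, value 137
- 2×A + 2×B + 2×D: weight 18, value 136
Best: $146.

$146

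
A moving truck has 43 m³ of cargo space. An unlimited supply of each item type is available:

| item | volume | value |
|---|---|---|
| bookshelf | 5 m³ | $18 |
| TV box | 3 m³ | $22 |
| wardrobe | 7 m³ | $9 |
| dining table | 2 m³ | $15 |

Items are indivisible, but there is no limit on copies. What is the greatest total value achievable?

Best value-per-unit is dining table at 15/2; filling with it alone gives 21×15 = 315.
Optimal mix: 1×TV box + 20×dining table → volume 43, value 322.

$322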